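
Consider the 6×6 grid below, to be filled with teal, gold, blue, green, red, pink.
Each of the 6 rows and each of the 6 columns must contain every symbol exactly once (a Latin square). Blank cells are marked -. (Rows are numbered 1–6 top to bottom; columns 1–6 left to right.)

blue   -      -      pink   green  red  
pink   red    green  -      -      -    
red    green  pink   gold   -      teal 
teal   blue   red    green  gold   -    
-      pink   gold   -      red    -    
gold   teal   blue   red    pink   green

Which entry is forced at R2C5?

Row 1, column 2: row 1 has {blue, green, red, pink} and column 2 has {teal, blue, green, red, pink}, leaving only gold.
Row 1, column 3: row 1 has {gold, blue, green, red, pink} and column 3 has {gold, blue, green, red, pink}, leaving only teal.
Row 3, column 5: row 3 has {teal, gold, green, red, pink} and column 5 has {gold, green, red, pink}, leaving only blue.
Row 2 already has {green, red, pink} and column 5 already has {gold, blue, green, red, pink}, so row 2, column 5 must be teal.

teal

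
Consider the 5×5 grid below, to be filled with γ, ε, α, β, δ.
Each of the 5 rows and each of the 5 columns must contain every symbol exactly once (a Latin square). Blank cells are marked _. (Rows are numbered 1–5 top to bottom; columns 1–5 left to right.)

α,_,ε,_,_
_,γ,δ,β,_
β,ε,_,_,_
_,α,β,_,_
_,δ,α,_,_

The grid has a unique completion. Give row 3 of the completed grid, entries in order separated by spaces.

Row 3, column 3: row 3 has {ε, β} and column 3 has {ε, α, β, δ}, leaving only γ.
Row 1, column 2: row 1 has {ε, α} and column 2 has {γ, ε, α, δ}, leaving only β.
Row 2, column 1: row 2 has {γ, β, δ} and column 1 has {α, β}, leaving only ε.
Row 2, column 5: row 2 has {γ, ε, β, δ} and column 5 has {}, leaving only α.
Row 3, column 5: row 3 has {γ, ε, β} and column 5 has {α}, leaving only δ.
Row 3, column 4: row 3 has {γ, ε, β, δ} and column 4 has {β}, leaving only α.
So row 3 reads: β ε γ α δ.

β ε γ α δ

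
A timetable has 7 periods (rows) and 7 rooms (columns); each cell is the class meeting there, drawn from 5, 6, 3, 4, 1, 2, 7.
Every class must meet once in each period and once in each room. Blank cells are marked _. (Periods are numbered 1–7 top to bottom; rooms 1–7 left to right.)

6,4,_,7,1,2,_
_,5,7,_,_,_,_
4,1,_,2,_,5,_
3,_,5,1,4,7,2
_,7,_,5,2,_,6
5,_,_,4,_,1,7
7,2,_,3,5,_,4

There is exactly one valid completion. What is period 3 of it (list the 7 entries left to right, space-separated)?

Period 3, room 7: period 3 has {5, 4, 1, 2} and room 7 has {6, 4, 2, 7}, leaving only 3.
Period 3, room 3: period 3 has {5, 3, 4, 1, 2} and room 3 has {5, 7}, leaving only 6.
Period 3, room 5: period 3 has {5, 6, 3, 4, 1, 2} and room 5 has {5, 4, 1, 2}, leaving only 7.
So period 3 reads: 4 1 6 2 7 5 3.

4 1 6 2 7 5 3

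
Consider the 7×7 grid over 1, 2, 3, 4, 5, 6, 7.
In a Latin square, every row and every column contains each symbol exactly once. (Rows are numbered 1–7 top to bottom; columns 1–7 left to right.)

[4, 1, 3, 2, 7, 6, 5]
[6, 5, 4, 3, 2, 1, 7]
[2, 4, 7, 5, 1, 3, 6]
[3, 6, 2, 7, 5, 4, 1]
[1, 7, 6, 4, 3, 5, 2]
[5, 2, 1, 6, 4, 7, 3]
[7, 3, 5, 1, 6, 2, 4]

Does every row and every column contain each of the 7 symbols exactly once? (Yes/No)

Each row is a permutation of the 7 symbols, and so is each column.

Yes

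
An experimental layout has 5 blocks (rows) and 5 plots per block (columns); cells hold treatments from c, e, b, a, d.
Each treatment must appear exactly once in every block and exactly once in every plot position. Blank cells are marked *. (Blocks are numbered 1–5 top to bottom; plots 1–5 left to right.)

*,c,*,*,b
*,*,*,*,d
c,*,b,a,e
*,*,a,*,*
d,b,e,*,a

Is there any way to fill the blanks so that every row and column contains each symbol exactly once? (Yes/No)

Yes

No block or plot among the givens repeats a symbol, and propagating forced cells runs into no contradiction.
One valid completion exists (for instance, a c d e b / e a c b d / c d b a e / b e a d c / d b e c a).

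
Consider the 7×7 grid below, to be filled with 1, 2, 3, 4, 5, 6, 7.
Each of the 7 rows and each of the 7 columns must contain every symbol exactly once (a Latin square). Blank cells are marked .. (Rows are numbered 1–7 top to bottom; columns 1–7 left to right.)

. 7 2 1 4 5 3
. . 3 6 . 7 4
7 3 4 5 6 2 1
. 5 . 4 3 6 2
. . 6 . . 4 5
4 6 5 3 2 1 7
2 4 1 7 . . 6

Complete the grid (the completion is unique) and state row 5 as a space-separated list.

Row 5, column 4: row 5 has {4, 5, 6} and column 4 has {1, 3, 4, 5, 6, 7}, leaving only 2.
Row 5, column 2: row 5 has {2, 4, 5, 6} and column 2 has {3, 4, 5, 6, 7}, leaving only 1.
Row 5, column 1: row 5 has {1, 2, 4, 5, 6} and column 1 has {2, 4, 7}, leaving only 3.
Row 5, column 5: row 5 has {1, 2, 3, 4, 5, 6} and column 5 has {2, 3, 4, 6}, leaving only 7.
So row 5 reads: 3 1 6 2 7 4 5.

3 1 6 2 7 4 5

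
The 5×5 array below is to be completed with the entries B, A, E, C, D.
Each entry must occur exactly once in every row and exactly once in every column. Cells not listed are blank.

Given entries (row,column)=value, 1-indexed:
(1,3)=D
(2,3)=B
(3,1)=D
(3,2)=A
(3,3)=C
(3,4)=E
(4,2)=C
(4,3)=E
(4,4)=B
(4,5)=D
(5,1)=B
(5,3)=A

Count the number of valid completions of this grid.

Row 1, column 1: eliminating its row and column leaves {A, E, C}.
Row 1, column 2: eliminating its row and column leaves {B, E}.
Row 1, column 4: eliminating its row and column leaves {A, C}.
Row 1, column 5: eliminating its row and column leaves {B, A, E, C}.
Row 2, column 1: eliminating its row and column leaves {A, E, C}.
Row 2, column 2: eliminating its row and column leaves {E, D}.
Row 2, column 4: eliminating its row and column leaves {A, C, D}.
Row 2, column 5: eliminating its row and column leaves {A, E, C}.
Row 3, column 5: eliminating its row and column leaves {B}.
Row 4, column 1: eliminating its row and column leaves {A}.
Row 5, column 2: eliminating its row and column leaves {E, D}.
Row 5, column 4: eliminating its row and column leaves {C, D}.
Row 5, column 5: eliminating its row and column leaves {E, C}.
Enumerating the assignments across these blanks that avoid any row or column repeat gives 3 completions.

3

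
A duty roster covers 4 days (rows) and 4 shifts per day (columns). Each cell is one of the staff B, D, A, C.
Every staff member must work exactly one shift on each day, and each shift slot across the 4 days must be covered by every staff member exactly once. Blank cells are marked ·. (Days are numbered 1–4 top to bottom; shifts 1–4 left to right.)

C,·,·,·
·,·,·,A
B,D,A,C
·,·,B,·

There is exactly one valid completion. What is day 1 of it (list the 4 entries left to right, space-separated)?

Day 1, shift 3: day 1 has {C} and shift 3 has {B, A}, leaving only D.
Day 1, shift 4: day 1 has {D, C} and shift 4 has {A, C}, leaving only B.
Day 1, shift 2: day 1 has {B, D, C} and shift 2 has {D}, leaving only A.
So day 1 reads: C A D B.

C A D B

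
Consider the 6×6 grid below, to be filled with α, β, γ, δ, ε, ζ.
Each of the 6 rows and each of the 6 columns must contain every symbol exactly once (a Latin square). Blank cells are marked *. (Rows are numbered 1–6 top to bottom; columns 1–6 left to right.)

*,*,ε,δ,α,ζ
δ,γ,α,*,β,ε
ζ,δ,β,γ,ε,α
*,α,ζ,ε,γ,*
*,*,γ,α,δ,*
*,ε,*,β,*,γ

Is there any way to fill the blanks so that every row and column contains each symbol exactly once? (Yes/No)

Yes

No row or column among the givens repeats a symbol, and propagating forced cells runs into no contradiction.
One valid completion exists (for instance, γ β ε δ α ζ / δ γ α ζ β ε / ζ δ β γ ε α / β α ζ ε γ δ / ε ζ γ α δ β / α ε δ β ζ γ).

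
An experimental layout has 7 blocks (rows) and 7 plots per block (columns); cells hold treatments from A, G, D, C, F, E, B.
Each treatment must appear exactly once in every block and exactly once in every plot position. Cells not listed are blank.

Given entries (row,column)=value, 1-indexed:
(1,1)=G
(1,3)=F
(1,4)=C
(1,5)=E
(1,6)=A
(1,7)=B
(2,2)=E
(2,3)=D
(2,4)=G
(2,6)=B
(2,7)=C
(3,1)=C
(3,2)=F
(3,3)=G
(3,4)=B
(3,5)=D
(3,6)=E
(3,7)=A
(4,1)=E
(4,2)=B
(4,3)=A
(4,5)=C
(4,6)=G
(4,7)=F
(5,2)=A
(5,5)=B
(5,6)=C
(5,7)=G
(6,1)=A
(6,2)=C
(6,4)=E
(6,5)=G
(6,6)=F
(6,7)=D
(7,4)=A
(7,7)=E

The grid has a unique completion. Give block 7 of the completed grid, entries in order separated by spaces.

Block 7, plot 5: block 7 has {A, E} and plot 5 has {G, D, C, E, B}, leaving only F.
Block 7, plot 6: block 7 has {A, F, E} and plot 6 has {A, G, C, F, E, B}, leaving only D.
Block 7, plot 1: block 7 has {A, D, F, E} and plot 1 has {A, G, C, E}, leaving only B.
Block 7, plot 2: block 7 has {A, D, F, E, B} and plot 2 has {A, C, F, E, B}, leaving only G.
Block 7, plot 3: block 7 has {A, G, D, F, E, B} and plot 3 has {A, G, D, F}, leaving only C.
So block 7 reads: B G C A F D E.

B G C A F D E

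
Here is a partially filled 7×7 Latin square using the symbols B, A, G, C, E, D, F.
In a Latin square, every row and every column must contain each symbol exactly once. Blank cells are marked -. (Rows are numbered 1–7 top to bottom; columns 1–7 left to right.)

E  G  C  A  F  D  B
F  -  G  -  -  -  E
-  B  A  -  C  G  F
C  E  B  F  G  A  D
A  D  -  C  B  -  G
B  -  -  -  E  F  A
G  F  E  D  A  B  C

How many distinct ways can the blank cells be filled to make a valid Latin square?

1

Row 2, column 2: eliminating its row and column leaves {A, C}.
Row 2, column 4: eliminating its row and column leaves {B}.
Row 2, column 5: eliminating its row and column leaves {D}.
Row 2, column 6: eliminating its row and column leaves {C}.
Row 3, column 1: eliminating its row and column leaves {D}.
Row 3, column 4: eliminating its row and column leaves {E}.
Row 5, column 3: eliminating its row and column leaves {F}.
Row 5, column 6: eliminating its row and column leaves {E}.
Row 6, column 2: eliminating its row and column leaves {C}.
Row 6, column 3: eliminating its row and column leaves {D}.
Row 6, column 4: eliminating its row and column leaves {G}.
Only one assignment across all blanks avoids any row or column repeat, giving 1 completion.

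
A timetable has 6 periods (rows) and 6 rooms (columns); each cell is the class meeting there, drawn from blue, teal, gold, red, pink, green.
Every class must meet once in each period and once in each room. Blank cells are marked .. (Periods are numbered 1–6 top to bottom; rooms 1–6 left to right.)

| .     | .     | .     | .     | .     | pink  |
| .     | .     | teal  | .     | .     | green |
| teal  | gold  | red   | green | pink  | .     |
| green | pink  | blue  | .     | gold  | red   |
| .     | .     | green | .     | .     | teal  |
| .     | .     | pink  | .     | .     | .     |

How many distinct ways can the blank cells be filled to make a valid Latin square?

16

Period 1, room 1: eliminating its period and room leaves {blue, gold, red}.
Period 1, room 2: eliminating its period and room leaves {blue, teal, red, green}.
Period 1, room 3: eliminating its period and room leaves {gold}.
Period 1, room 4: eliminating its period and room leaves {blue, teal, gold, red}.
Period 1, room 5: eliminating its period and room leaves {blue, teal, red, green}.
Period 2, room 1: eliminating its period and room leaves {blue, gold, red, pink}.
Period 2, room 2: eliminating its period and room leaves {blue, red}.
Period 2, room 4: eliminating its period and room leaves {blue, gold, red, pink}.
Period 2, room 5: eliminating its period and room leaves {blue, red}.
Period 3, room 6: eliminating its period and room leaves {blue}.
Period 4, room 4: eliminating its period and room leaves {teal}.
Period 5, room 1: eliminating its period and room leaves {blue, gold, red, pink}.
Period 5, room 2: eliminating its period and room leaves {blue, red}.
Period 5, room 4: eliminating its period and room leaves {blue, gold, red, pink}.
Period 5, room 5: eliminating its period and room leaves {blue, red}.
Period 6, room 1: eliminating its period and room leaves {blue, gold, red}.
Period 6, room 2: eliminating its period and room leaves {blue, teal, red, green}.
Period 6, room 4: eliminating its period and room leaves {blue, teal, gold, red}.
Period 6, room 5: eliminating its period and room leaves {blue, teal, red, green}.
Period 6, room 6: eliminating its period and room leaves {blue, gold}.
Enumerating the assignments across these blanks that avoid any period or room repeat gives 16 completions.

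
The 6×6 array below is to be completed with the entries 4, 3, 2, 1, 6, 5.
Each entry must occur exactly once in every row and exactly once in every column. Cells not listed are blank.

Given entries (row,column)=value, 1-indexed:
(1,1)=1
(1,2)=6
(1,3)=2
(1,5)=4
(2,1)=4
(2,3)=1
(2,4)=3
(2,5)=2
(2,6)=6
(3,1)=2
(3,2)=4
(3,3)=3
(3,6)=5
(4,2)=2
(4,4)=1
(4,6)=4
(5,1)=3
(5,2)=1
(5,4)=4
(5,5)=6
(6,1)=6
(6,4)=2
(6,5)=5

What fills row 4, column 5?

Row 4 already has {4, 2, 1} and column 5 already has {4, 2, 6, 5}, so row 4, column 5 must be 3.

3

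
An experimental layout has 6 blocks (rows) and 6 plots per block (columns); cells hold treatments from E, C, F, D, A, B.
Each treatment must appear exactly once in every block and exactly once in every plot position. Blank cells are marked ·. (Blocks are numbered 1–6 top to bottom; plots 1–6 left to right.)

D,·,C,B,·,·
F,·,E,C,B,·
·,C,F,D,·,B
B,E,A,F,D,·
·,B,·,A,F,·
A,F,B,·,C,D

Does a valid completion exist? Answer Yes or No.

Yes

No block or plot among the givens repeats a symbol, and propagating forced cells runs into no contradiction.
One valid completion exists (for instance, D A C B E F / F D E C B A / E C F D A B / B E A F D C / C B D A F E / A F B E C D).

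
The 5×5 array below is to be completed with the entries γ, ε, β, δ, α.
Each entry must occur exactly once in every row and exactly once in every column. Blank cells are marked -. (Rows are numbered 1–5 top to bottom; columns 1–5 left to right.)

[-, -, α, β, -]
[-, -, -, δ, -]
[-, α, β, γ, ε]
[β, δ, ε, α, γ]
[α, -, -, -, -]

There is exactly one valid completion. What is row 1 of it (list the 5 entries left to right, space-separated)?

Row 1, column 5: row 1 has {β, α} and column 5 has {γ, ε}, leaving only δ.
Row 2, column 3: row 2 has {δ} and column 3 has {ε, β, α}, leaving only γ.
Row 2, column 1: row 2 has {γ, δ} and column 1 has {β, α}, leaving only ε.
Row 1, column 1: row 1 has {β, δ, α} and column 1 has {ε, β, α}, leaving only γ.
Row 1, column 2: row 1 has {γ, β, δ, α} and column 2 has {δ, α}, leaving only ε.
So row 1 reads: γ ε α β δ.

γ ε α β δ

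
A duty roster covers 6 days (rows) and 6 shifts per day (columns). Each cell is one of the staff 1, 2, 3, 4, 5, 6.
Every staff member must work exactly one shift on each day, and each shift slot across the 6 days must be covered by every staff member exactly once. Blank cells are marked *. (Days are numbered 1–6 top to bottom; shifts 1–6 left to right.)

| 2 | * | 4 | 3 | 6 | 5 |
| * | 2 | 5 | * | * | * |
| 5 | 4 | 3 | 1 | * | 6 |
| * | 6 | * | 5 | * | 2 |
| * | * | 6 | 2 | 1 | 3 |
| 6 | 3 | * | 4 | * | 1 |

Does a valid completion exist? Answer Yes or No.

No day or shift among the givens repeats a symbol, and propagating forced cells runs into no contradiction.
One valid completion exists (for instance, 2 1 4 3 6 5 / 1 2 5 6 3 4 / 5 4 3 1 2 6 / 3 6 1 5 4 2 / 4 5 6 2 1 3 / 6 3 2 4 5 1).

Yes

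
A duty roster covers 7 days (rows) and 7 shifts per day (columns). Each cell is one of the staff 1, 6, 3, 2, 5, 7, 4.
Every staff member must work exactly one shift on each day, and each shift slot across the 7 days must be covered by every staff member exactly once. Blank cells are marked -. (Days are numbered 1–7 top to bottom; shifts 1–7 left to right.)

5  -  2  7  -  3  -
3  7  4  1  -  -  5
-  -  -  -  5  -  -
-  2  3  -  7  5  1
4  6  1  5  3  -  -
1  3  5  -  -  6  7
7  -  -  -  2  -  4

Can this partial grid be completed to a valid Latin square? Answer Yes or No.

Yes

No day or shift among the givens repeats a symbol, and propagating forced cells runs into no contradiction.
One valid completion exists (for instance, 5 4 2 7 1 3 6 / 3 7 4 1 6 2 5 / 2 1 7 6 5 4 3 / 6 2 3 4 7 5 1 / 4 6 1 5 3 7 2 / 1 3 5 2 4 6 7 / 7 5 6 3 2 1 4).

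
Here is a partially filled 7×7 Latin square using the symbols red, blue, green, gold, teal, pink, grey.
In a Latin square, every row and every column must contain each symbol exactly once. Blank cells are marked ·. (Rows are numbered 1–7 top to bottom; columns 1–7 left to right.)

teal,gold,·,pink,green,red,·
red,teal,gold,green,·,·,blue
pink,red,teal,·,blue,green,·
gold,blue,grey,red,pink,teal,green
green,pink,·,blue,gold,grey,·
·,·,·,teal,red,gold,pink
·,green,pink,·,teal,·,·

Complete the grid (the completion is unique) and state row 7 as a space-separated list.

Row 7, column 6: row 7 has {green, teal, pink} and column 6 has {red, green, gold, teal, grey}, leaving only blue.
Row 7, column 1: row 7 has {blue, green, teal, pink} and column 1 has {red, green, gold, teal, pink}, leaving only grey.
Row 7, column 4: row 7 has {blue, green, teal, pink, grey} and column 4 has {red, blue, green, teal, pink}, leaving only gold.
Row 7, column 7: row 7 has {blue, green, gold, teal, pink, grey} and column 7 has {blue, green, pink}, leaving only red.
So row 7 reads: grey green pink gold teal blue red.

grey green pink gold teal blue red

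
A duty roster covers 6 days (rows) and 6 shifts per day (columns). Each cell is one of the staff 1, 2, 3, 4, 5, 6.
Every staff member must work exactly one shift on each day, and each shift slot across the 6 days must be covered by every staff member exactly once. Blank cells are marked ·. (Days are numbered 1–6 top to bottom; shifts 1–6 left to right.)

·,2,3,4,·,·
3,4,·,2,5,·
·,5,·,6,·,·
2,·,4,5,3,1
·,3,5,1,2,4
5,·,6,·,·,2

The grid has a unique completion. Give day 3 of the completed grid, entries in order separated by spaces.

4 5 2 6 1 3

Day 3, shift 6: day 3 has {5, 6} and shift 6 has {1, 2, 4}, leaving only 3.
Day 2, shift 3: day 2 has {2, 3, 4, 5} and shift 3 has {3, 4, 5, 6}, leaving only 1.
Day 3, shift 3: day 3 has {3, 5, 6} and shift 3 has {1, 3, 4, 5, 6}, leaving only 2.
Day 2, shift 6: day 2 has {1, 2, 3, 4, 5} and shift 6 has {1, 2, 3, 4}, leaving only 6.
Day 1, shift 6: day 1 has {2, 3, 4} and shift 6 has {1, 2, 3, 4, 6}, leaving only 5.
Day 4, shift 2: day 4 has {1, 2, 3, 4, 5} and shift 2 has {2, 3, 4, 5}, leaving only 6.
Day 5, shift 1: day 5 has {1, 2, 3, 4, 5} and shift 1 has {2, 3, 5}, leaving only 6.
Day 1, shift 1: day 1 has {2, 3, 4, 5} and shift 1 has {2, 3, 5, 6}, leaving only 1.
Day 3, shift 1: day 3 has {2, 3, 5, 6} and shift 1 has {1, 2, 3, 5, 6}, leaving only 4.
Day 3, shift 5: day 3 has {2, 3, 4, 5, 6} and shift 5 has {2, 3, 5}, leaving only 1.
So day 3 reads: 4 5 2 6 1 3.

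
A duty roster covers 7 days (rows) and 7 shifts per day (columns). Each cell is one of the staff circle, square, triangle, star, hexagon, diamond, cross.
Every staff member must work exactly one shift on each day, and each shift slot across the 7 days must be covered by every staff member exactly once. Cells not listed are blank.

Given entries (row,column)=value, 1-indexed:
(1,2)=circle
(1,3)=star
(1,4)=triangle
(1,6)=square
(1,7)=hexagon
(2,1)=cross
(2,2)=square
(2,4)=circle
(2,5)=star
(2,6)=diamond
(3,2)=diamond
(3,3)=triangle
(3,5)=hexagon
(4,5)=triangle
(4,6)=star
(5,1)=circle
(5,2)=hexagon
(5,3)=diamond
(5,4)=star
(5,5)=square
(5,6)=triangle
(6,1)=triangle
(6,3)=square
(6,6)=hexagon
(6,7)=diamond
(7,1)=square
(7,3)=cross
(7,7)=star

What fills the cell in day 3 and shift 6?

cross

Day 1, shift 1: day 1 has {circle, square, triangle, star, hexagon} and shift 1 has {circle, square, triangle, cross}, leaving only diamond.
Day 1, shift 5: day 1 has {circle, square, triangle, star, hexagon, diamond} and shift 5 has {square, triangle, star, hexagon}, leaving only cross.
Day 2, shift 3: day 2 has {circle, square, star, diamond, cross} and shift 3 has {square, triangle, star, diamond, cross}, leaving only hexagon.
Day 2, shift 7: day 2 has {circle, square, star, hexagon, diamond, cross} and shift 7 has {star, hexagon, diamond}, leaving only triangle.
Day 3, shift 1: day 3 has {triangle, hexagon, diamond} and shift 1 has {circle, square, triangle, diamond, cross}, leaving only star.
Day 4, shift 1: day 4 has {triangle, star} and shift 1 has {circle, square, triangle, star, diamond, cross}, leaving only hexagon.
Day 4, shift 2: day 4 has {triangle, star, hexagon} and shift 2 has {circle, square, hexagon, diamond}, leaving only cross.
Day 4, shift 3: day 4 has {triangle, star, hexagon, cross} and shift 3 has {square, triangle, star, hexagon, diamond, cross}, leaving only circle.
Day 4, shift 7: day 4 has {circle, triangle, star, hexagon, cross} and shift 7 has {triangle, star, hexagon, diamond}, leaving only square.
Day 4, shift 4: day 4 has {circle, square, triangle, star, hexagon, cross} and shift 4 has {circle, triangle, star}, leaving only diamond.
Day 5, shift 7: day 5 has {circle, square, triangle, star, hexagon, diamond} and shift 7 has {square, triangle, star, hexagon, diamond}, leaving only cross.
Day 3, shift 7: day 3 has {triangle, star, hexagon, diamond} and shift 7 has {square, triangle, star, hexagon, diamond, cross}, leaving only circle.
Day 3 already has {circle, triangle, star, hexagon, diamond} and shift 6 already has {square, triangle, star, hexagon, diamond}, so day 3, shift 6 must be cross.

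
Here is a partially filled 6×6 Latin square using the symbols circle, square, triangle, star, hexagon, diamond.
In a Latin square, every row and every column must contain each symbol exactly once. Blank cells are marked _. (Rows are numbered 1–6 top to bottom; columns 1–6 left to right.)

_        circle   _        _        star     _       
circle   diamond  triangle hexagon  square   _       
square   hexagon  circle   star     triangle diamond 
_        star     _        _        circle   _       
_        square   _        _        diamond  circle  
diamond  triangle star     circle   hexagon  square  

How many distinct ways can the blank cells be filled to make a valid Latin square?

Row 1, column 1: eliminating its row and column leaves {triangle, hexagon}.
Row 1, column 3: eliminating its row and column leaves {square, hexagon, diamond}.
Row 1, column 4: eliminating its row and column leaves {square, triangle, diamond}.
Row 1, column 6: eliminating its row and column leaves {triangle, hexagon}.
Row 2, column 6: eliminating its row and column leaves {star}.
Row 4, column 1: eliminating its row and column leaves {triangle, hexagon}.
Row 4, column 3: eliminating its row and column leaves {square, hexagon, diamond}.
Row 4, column 4: eliminating its row and column leaves {square, triangle, diamond}.
Row 4, column 6: eliminating its row and column leaves {triangle, hexagon}.
Row 5, column 1: eliminating its row and column leaves {triangle, star, hexagon}.
Row 5, column 3: eliminating its row and column leaves {hexagon}.
Row 5, column 4: eliminating its row and column leaves {triangle}.
Enumerating the assignments across these blanks that avoid any row or column repeat gives 4 completions.

4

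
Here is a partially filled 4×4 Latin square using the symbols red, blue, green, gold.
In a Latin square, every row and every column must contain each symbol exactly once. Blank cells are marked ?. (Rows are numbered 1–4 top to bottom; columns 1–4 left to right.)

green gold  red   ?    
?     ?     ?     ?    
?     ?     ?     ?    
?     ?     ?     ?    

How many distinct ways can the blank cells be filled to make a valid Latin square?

24

Row 1, column 4: eliminating its row and column leaves {blue}.
Row 2, column 1: eliminating its row and column leaves {red, blue, gold}.
Row 2, column 2: eliminating its row and column leaves {red, blue, green}.
Row 2, column 3: eliminating its row and column leaves {blue, green, gold}.
Row 2, column 4: eliminating its row and column leaves {red, blue, green, gold}.
Row 3, column 1: eliminating its row and column leaves {red, blue, gold}.
Row 3, column 2: eliminating its row and column leaves {red, blue, green}.
Row 3, column 3: eliminating its row and column leaves {blue, green, gold}.
Row 3, column 4: eliminating its row and column leaves {red, blue, green, gold}.
Row 4, column 1: eliminating its row and column leaves {red, blue, gold}.
Row 4, column 2: eliminating its row and column leaves {red, blue, green}.
Row 4, column 3: eliminating its row and column leaves {blue, green, gold}.
Row 4, column 4: eliminating its row and column leaves {red, blue, green, gold}.
Enumerating the assignments across these blanks that avoid any row or column repeat gives 24 completions.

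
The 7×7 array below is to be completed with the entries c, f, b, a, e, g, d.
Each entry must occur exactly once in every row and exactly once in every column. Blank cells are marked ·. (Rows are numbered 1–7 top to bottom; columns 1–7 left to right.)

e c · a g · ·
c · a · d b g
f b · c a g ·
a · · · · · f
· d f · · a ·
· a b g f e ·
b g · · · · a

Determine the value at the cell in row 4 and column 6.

Row 1, column 3: row 1 has {c, a, e, g} and column 3 has {f, b, a}, leaving only d.
Row 1, column 6: row 1 has {c, a, e, g, d} and column 6 has {b, a, e, g}, leaving only f.
Row 1, column 7: row 1 has {c, f, a, e, g, d} and column 7 has {f, a, g}, leaving only b.
Row 3, column 3: row 3 has {c, f, b, a, g} and column 3 has {f, b, a, d}, leaving only e.
Row 3, column 7: row 3 has {c, f, b, a, e, g} and column 7 has {f, b, a, g}, leaving only d.
Row 4, column 2: row 4 has {f, a} and column 2 has {c, b, a, g, d}, leaving only e.
Row 2, column 2: row 2 has {c, b, a, g, d} and column 2 has {c, b, a, e, g, d}, leaving only f.
Row 2, column 4: row 2 has {c, f, b, a, g, d} and column 4 has {c, a, g}, leaving only e.
Row 5, column 1: row 5 has {f, a, d} and column 1 has {c, f, b, a, e}, leaving only g.
Row 5, column 4: row 5 has {f, a, g, d} and column 4 has {c, a, e, g}, leaving only b.
Row 4, column 4: row 4 has {f, a, e} and column 4 has {c, b, a, e, g}, leaving only d.
Row 4 already has {f, a, e, d} and column 6 already has {f, b, a, e, g}, so row 4, column 6 must be c.

c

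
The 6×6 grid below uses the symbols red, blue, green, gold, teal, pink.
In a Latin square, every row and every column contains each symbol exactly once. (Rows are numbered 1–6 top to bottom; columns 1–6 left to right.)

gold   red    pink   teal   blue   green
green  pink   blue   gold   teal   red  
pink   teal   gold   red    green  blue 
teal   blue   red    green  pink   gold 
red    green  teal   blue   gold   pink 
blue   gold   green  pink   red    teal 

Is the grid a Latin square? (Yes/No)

Yes

Each row is a permutation of the 6 symbols, and so is each column.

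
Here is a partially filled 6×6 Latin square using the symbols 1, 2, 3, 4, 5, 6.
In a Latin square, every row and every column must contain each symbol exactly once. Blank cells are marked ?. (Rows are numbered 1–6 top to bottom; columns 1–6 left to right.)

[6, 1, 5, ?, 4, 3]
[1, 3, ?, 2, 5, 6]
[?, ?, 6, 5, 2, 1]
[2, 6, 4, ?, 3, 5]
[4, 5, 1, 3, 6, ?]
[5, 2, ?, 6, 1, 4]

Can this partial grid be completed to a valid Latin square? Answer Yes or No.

Row 1, column 4: row 1 together with column 4 already contain {1, 2, 3, 4, 5, 6} — every symbol — so nothing can go there. The grid has no valid completion.

No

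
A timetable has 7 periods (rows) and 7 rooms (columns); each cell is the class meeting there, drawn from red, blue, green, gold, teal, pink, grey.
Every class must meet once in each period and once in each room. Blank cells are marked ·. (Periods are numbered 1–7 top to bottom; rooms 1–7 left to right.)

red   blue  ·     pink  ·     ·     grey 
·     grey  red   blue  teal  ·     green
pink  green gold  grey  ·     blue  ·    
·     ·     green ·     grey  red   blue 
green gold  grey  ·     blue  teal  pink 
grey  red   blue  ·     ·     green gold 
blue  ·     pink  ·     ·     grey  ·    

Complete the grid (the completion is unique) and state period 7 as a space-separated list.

Period 7, room 2: period 7 has {blue, pink, grey} and room 2 has {red, blue, green, gold, grey}, leaving only teal.
Period 7, room 7: period 7 has {blue, teal, pink, grey} and room 7 has {blue, green, gold, pink, grey}, leaving only red.
Period 1, room 3: period 1 has {red, blue, pink, grey} and room 3 has {red, blue, green, gold, pink, grey}, leaving only teal.
Period 1, room 6: period 1 has {red, blue, teal, pink, grey} and room 6 has {red, blue, green, teal, grey}, leaving only gold.
Period 1, room 5: period 1 has {red, blue, gold, teal, pink, grey} and room 5 has {blue, teal, grey}, leaving only green.
Period 7, room 5: period 7 has {red, blue, teal, pink, grey} and room 5 has {blue, green, teal, grey}, leaving only gold.
Period 7, room 4: period 7 has {red, blue, gold, teal, pink, grey} and room 4 has {blue, pink, grey}, leaving only green.
So period 7 reads: blue teal pink green gold grey red.

blue teal pink green gold grey red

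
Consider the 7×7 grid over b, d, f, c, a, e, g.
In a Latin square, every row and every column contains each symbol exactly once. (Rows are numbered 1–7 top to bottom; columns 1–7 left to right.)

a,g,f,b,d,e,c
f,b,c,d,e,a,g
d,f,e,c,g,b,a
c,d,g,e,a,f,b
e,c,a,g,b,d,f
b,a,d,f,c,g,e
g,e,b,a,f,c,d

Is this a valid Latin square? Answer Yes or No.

Each row is a permutation of the 7 symbols, and so is each column.

Yes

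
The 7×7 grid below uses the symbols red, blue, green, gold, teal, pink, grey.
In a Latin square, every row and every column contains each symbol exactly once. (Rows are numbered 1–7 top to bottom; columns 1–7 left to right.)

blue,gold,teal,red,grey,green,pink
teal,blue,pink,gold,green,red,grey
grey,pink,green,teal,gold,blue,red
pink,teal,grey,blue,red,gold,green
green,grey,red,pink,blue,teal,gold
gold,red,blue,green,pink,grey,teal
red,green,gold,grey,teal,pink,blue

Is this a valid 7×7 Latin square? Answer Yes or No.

Yes

Each row is a permutation of the 7 symbols, and so is each column.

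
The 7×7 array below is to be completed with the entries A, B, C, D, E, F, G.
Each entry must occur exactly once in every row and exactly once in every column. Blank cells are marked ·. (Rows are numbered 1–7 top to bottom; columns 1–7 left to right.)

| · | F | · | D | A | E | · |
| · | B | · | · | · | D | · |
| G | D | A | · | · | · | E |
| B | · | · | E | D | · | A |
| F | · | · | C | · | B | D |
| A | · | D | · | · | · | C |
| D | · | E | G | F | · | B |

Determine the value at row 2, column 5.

G

Row 1, column 1: row 1 has {A, D, E, F} and column 1 has {A, B, D, F, G}, leaving only C.
Row 1, column 7: row 1 has {A, C, D, E, F} and column 7 has {A, B, C, D, E}, leaving only G.
Row 1, column 3: row 1 has {A, C, D, E, F, G} and column 3 has {A, D, E}, leaving only B.
Row 2, column 1: row 2 has {B, D} and column 1 has {A, B, C, D, F, G}, leaving only E.
Row 2, column 7: row 2 has {B, D, E} and column 7 has {A, B, C, D, E, G}, leaving only F.
Row 2, column 4: row 2 has {B, D, E, F} and column 4 has {C, D, E, G}, leaving only A.
Row 5, column 3: row 5 has {B, C, D, F} and column 3 has {A, B, D, E}, leaving only G.
Row 2, column 3: row 2 has {A, B, D, E, F} and column 3 has {A, B, D, E, G}, leaving only C.
Row 2 already has {A, B, C, D, E, F} and column 5 already has {A, D, F}, so row 2, column 5 must be G.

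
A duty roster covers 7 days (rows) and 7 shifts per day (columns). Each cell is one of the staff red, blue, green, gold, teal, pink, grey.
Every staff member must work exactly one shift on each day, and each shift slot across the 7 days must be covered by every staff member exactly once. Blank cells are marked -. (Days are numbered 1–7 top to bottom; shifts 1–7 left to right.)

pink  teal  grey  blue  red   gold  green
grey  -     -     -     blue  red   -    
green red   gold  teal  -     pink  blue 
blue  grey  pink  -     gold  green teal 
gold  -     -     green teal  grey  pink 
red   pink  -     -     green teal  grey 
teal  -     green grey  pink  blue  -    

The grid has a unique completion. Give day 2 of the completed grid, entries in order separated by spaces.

Day 2, shift 3: day 2 has {red, blue, grey} and shift 3 has {green, gold, pink, grey}, leaving only teal.
Day 2, shift 7: day 2 has {red, blue, teal, grey} and shift 7 has {blue, green, teal, pink, grey}, leaving only gold.
Day 2, shift 2: day 2 has {red, blue, gold, teal, grey} and shift 2 has {red, teal, pink, grey}, leaving only green.
Day 2, shift 4: day 2 has {red, blue, green, gold, teal, grey} and shift 4 has {blue, green, teal, grey}, leaving only pink.
So day 2 reads: grey green teal pink blue red gold.

grey green teal pink blue red gold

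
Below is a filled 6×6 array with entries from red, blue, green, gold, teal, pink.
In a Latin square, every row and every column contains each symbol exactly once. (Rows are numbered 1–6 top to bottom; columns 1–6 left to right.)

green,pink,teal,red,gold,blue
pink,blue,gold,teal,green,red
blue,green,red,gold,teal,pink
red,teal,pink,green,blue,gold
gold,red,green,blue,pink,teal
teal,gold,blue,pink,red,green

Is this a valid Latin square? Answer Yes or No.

Yes

Each row is a permutation of the 6 symbols, and so is each column.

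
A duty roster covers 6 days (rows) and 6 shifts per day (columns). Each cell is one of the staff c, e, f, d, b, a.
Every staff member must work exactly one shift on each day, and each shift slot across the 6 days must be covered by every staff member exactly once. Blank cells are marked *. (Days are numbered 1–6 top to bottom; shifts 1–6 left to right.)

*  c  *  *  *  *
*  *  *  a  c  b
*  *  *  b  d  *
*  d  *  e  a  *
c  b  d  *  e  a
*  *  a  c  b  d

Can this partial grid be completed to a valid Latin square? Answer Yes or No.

No day or shift among the givens repeats a symbol, and propagating forced cells runs into no contradiction.
One valid completion exists (for instance, a c b d f e / d e f a c b / f a e b d c / b d c e a f / c b d f e a / e f a c b d).

Yes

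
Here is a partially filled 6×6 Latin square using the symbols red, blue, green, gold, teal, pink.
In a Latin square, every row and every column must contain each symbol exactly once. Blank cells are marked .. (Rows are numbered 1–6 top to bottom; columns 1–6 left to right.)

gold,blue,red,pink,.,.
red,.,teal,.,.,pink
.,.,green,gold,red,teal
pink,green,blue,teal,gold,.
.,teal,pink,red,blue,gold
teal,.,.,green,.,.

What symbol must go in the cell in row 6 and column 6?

Row 1, column 6: row 1 has {red, blue, gold, pink} and column 6 has {gold, teal, pink}, leaving only green.
Row 1, column 5: row 1 has {red, blue, green, gold, pink} and column 5 has {red, blue, gold}, leaving only teal.
Row 2, column 2: row 2 has {red, teal, pink} and column 2 has {blue, green, teal}, leaving only gold.
Row 2, column 4: row 2 has {red, gold, teal, pink} and column 4 has {red, green, gold, teal, pink}, leaving only blue.
Row 2, column 5: row 2 has {red, blue, gold, teal, pink} and column 5 has {red, blue, gold, teal}, leaving only green.
Row 3, column 1: row 3 has {red, green, gold, teal} and column 1 has {red, gold, teal, pink}, leaving only blue.
Row 3, column 2: row 3 has {red, blue, green, gold, teal} and column 2 has {blue, green, gold, teal}, leaving only pink.
Row 4, column 6: row 4 has {blue, green, gold, teal, pink} and column 6 has {green, gold, teal, pink}, leaving only red.
Row 6 already has {green, teal} and column 6 already has {red, green, gold, teal, pink}, so row 6, column 6 must be blue.

blue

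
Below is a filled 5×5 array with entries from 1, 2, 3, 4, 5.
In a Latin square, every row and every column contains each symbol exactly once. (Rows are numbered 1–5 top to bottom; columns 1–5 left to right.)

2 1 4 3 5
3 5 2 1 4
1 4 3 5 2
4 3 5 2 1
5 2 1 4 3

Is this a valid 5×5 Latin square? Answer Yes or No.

Each row is a permutation of the 5 symbols, and so is each column.

Yes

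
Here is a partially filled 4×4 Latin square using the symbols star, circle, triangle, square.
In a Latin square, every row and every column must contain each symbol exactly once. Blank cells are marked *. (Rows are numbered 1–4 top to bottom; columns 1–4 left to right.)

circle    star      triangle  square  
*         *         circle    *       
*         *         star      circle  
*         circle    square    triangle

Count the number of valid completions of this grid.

Row 2, column 1: eliminating its row and column leaves {star, triangle, square}.
Row 2, column 2: eliminating its row and column leaves {triangle, square}.
Row 2, column 4: eliminating its row and column leaves {star}.
Row 3, column 1: eliminating its row and column leaves {triangle, square}.
Row 3, column 2: eliminating its row and column leaves {triangle, square}.
Row 4, column 1: eliminating its row and column leaves {star}.
Enumerating the assignments across these blanks that avoid any row or column repeat gives 2 completions.

2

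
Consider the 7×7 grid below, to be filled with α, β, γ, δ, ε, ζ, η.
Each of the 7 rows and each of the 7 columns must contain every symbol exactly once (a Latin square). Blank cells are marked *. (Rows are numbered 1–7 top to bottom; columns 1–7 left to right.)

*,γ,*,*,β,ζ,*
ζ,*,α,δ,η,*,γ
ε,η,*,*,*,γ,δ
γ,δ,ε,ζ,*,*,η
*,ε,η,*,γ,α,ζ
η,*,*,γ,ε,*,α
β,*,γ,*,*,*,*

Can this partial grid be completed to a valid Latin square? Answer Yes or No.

No

Row 1, column 3: row 1 has {β, γ, ζ} and column 3 has {α, γ, ε, η}, so it must be δ.
Row 1, column 1: row 1 has {β, γ, δ, ζ} and column 1 has {β, γ, ε, ζ, η}, so it must be α.
Row 1, column 7: row 1 has {α, β, γ, δ, ζ} and column 7 has {α, γ, δ, ζ, η}, so it must be ε.
Now row 7, column 7: row 7 together with column 7 already contain {α, β, γ, δ, ε, ζ, η} — every symbol — so nothing can go there. The grid has no valid completion.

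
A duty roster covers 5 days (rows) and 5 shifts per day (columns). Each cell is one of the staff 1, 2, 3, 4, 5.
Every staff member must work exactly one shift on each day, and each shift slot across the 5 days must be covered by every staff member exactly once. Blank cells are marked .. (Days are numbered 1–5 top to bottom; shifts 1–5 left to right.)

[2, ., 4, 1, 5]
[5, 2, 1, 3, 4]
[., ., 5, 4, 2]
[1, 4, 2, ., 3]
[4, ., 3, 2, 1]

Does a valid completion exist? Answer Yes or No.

Yes

No day or shift among the givens repeats a symbol, and propagating forced cells runs into no contradiction.
One valid completion exists (for instance, 2 3 4 1 5 / 5 2 1 3 4 / 3 1 5 4 2 / 1 4 2 5 3 / 4 5 3 2 1).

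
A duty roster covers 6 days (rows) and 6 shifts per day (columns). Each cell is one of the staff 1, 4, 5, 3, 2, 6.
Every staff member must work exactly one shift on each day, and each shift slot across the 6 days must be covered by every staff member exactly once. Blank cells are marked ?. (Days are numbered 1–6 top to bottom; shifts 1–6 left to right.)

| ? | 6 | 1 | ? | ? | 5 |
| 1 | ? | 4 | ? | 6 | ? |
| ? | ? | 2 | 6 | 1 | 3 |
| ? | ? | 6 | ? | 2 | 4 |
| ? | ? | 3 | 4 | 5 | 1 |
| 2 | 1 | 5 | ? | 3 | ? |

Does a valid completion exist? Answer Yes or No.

No

Day 6, shift 4: day 6 together with shift 4 already contain {1, 4, 5, 3, 2, 6} — every symbol — so nothing can go there. The grid has no valid completion.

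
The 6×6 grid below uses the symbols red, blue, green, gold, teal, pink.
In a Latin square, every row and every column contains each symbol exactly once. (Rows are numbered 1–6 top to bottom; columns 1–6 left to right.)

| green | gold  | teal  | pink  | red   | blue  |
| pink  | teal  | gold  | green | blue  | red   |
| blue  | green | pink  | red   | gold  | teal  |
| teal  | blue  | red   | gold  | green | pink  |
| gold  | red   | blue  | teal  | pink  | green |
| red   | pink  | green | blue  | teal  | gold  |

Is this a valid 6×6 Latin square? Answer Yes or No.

Yes

Each row is a permutation of the 6 symbols, and so is each column.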